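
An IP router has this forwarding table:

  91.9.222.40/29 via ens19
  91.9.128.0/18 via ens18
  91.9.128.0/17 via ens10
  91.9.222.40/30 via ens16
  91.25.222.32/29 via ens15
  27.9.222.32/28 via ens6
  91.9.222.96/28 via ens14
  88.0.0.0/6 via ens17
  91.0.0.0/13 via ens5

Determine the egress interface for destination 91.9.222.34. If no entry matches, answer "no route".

ens10

Routes whose prefix contains 91.9.222.34:
  88.0.0.0/6 (88.0.0.0 - 91.255.255.255) -> ens17
  91.9.128.0/17 (91.9.128.0 - 91.9.255.255) -> ens10
More-specific entries that do NOT match:
  91.9.222.40/30 (91.9.222.40 - 91.9.222.43) does not contain 91.9.222.34
  91.9.222.40/29 (91.9.222.40 - 91.9.222.47) does not contain 91.9.222.34
  91.25.222.32/29 (91.25.222.32 - 91.25.222.39) does not contain 91.9.222.34
  27.9.222.32/28 (27.9.222.32 - 27.9.222.47) does not contain 91.9.222.34
  91.9.222.96/28 (91.9.222.96 - 91.9.222.111) does not contain 91.9.222.34
  91.9.128.0/18 (91.9.128.0 - 91.9.191.255) does not contain 91.9.222.34
Longest matching prefix is /17 -> interface ens10.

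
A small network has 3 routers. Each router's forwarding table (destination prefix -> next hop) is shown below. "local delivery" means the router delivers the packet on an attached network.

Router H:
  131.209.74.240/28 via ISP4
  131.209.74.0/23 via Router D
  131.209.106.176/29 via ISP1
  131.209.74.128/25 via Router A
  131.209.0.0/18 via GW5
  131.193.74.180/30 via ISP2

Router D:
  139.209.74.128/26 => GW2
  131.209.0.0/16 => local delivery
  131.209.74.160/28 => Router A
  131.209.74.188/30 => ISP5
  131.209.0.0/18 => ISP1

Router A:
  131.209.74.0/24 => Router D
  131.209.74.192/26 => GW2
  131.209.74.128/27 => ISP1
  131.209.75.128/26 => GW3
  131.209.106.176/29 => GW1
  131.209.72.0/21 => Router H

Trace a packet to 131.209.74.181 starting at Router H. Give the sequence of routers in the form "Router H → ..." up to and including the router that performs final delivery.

Router H → Router A → Router D

At Router H: longest match for 131.209.74.181 is 131.209.74.128/25 -> Router A
At Router A: longest match for 131.209.74.181 is 131.209.74.0/24 -> Router D
At Router D: longest match for 131.209.74.181 is 131.209.0.0/16 -> local delivery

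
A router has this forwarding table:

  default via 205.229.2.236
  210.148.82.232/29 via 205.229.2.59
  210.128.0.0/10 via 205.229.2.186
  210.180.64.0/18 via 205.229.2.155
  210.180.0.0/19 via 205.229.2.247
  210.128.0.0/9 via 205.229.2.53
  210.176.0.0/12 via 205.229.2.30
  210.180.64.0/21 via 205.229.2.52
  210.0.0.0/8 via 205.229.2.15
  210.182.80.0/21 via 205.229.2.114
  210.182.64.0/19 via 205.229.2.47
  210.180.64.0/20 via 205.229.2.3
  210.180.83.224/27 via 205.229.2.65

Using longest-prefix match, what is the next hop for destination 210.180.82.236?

Routes whose prefix contains 210.180.82.236:
  0.0.0.0/0 (default, matches everything) -> 205.229.2.236
  210.0.0.0/8 (210.0.0.0 - 210.255.255.255) -> 205.229.2.15
  210.128.0.0/9 (210.128.0.0 - 210.255.255.255) -> 205.229.2.53
  210.128.0.0/10 (210.128.0.0 - 210.191.255.255) -> 205.229.2.186
  210.176.0.0/12 (210.176.0.0 - 210.191.255.255) -> 205.229.2.30
  210.180.64.0/18 (210.180.64.0 - 210.180.127.255) -> 205.229.2.155
More-specific entries that do NOT match:
  210.148.82.232/29 (210.148.82.232 - 210.148.82.239) does not contain 210.180.82.236
  210.180.83.224/27 (210.180.83.224 - 210.180.83.255) does not contain 210.180.82.236
  210.180.64.0/21 (210.180.64.0 - 210.180.71.255) does not contain 210.180.82.236
  210.182.80.0/21 (210.182.80.0 - 210.182.87.255) does not contain 210.180.82.236
  210.180.64.0/20 (210.180.64.0 - 210.180.79.255) does not contain 210.180.82.236
  210.180.0.0/19 (210.180.0.0 - 210.180.31.255) does not contain 210.180.82.236
  210.182.64.0/19 (210.182.64.0 - 210.182.95.255) does not contain 210.180.82.236
Longest matching prefix is /18 -> next hop 205.229.2.155.

205.229.2.155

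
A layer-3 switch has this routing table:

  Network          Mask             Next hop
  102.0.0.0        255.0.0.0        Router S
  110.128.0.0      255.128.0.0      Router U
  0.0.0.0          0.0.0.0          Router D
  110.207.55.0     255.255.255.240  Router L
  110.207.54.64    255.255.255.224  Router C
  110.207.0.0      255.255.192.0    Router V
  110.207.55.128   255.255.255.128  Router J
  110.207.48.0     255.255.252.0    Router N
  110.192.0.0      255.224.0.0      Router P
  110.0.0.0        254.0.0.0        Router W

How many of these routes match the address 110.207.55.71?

5

Prefixes containing 110.207.55.71:
  0.0.0.0/0 (default, matches everything)
  110.0.0.0/7 (110.0.0.0 - 111.255.255.255)
  110.128.0.0/9 (110.128.0.0 - 110.255.255.255)
  110.192.0.0/11 (110.192.0.0 - 110.223.255.255)
  110.207.0.0/18 (110.207.0.0 - 110.207.63.255)
Total matching entries: 5.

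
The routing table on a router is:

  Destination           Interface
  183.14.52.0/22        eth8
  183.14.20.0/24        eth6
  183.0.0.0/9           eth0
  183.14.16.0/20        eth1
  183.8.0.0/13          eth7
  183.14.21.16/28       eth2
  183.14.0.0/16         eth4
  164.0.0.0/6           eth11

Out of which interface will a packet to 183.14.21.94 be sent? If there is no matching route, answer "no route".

eth1

Routes whose prefix contains 183.14.21.94:
  183.0.0.0/9 (183.0.0.0 - 183.127.255.255) -> eth0
  183.8.0.0/13 (183.8.0.0 - 183.15.255.255) -> eth7
  183.14.0.0/16 (183.14.0.0 - 183.14.255.255) -> eth4
  183.14.16.0/20 (183.14.16.0 - 183.14.31.255) -> eth1
More-specific entries that do NOT match:
  183.14.21.16/28 (183.14.21.16 - 183.14.21.31) does not contain 183.14.21.94
  183.14.20.0/24 (183.14.20.0 - 183.14.20.255) does not contain 183.14.21.94
  183.14.52.0/22 (183.14.52.0 - 183.14.55.255) does not contain 183.14.21.94
Longest matching prefix is /20 -> interface eth1.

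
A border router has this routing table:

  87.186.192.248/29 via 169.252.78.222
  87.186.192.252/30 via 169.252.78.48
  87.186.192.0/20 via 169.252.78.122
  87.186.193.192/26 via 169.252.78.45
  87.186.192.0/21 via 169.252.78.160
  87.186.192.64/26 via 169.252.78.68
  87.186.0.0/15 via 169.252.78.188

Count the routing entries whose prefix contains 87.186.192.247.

3

Prefixes containing 87.186.192.247:
  87.186.0.0/15 (87.186.0.0 - 87.187.255.255)
  87.186.192.0/20 (87.186.192.0 - 87.186.207.255)
  87.186.192.0/21 (87.186.192.0 - 87.186.199.255)
Total matching entries: 3.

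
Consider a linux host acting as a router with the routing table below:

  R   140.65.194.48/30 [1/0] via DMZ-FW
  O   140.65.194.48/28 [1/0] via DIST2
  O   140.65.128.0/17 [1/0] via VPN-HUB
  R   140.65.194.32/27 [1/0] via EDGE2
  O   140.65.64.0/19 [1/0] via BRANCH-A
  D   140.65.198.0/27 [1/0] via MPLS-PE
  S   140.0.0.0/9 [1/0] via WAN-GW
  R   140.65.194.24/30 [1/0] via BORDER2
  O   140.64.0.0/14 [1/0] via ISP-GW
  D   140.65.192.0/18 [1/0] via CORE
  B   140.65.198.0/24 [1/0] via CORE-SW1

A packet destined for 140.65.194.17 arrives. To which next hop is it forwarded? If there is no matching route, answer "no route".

CORE

Routes whose prefix contains 140.65.194.17:
  140.0.0.0/9 (140.0.0.0 - 140.127.255.255) -> WAN-GW
  140.64.0.0/14 (140.64.0.0 - 140.67.255.255) -> ISP-GW
  140.65.128.0/17 (140.65.128.0 - 140.65.255.255) -> VPN-HUB
  140.65.192.0/18 (140.65.192.0 - 140.65.255.255) -> CORE
More-specific entries that do NOT match:
  140.65.194.48/30 (140.65.194.48 - 140.65.194.51) does not contain 140.65.194.17
  140.65.194.24/30 (140.65.194.24 - 140.65.194.27) does not contain 140.65.194.17
  140.65.194.48/28 (140.65.194.48 - 140.65.194.63) does not contain 140.65.194.17
  140.65.194.32/27 (140.65.194.32 - 140.65.194.63) does not contain 140.65.194.17
  140.65.198.0/27 (140.65.198.0 - 140.65.198.31) does not contain 140.65.194.17
  140.65.198.0/24 (140.65.198.0 - 140.65.198.255) does not contain 140.65.194.17
  140.65.64.0/19 (140.65.64.0 - 140.65.95.255) does not contain 140.65.194.17
Longest matching prefix is /18 -> next hop CORE.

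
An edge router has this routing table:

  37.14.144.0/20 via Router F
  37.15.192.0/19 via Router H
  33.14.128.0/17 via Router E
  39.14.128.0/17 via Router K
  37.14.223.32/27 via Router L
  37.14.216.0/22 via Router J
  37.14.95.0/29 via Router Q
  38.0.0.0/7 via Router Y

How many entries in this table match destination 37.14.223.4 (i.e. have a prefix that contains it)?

No listed prefix contains 37.14.223.4.
Total matching entries: 0.

0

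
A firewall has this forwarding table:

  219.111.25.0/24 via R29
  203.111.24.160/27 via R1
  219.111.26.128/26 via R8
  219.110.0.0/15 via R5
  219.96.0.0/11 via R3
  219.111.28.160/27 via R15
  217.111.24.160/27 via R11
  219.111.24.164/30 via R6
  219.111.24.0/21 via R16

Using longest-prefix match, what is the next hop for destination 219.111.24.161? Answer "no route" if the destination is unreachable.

Routes whose prefix contains 219.111.24.161:
  219.96.0.0/11 (219.96.0.0 - 219.127.255.255) -> R3
  219.110.0.0/15 (219.110.0.0 - 219.111.255.255) -> R5
  219.111.24.0/21 (219.111.24.0 - 219.111.31.255) -> R16
More-specific entries that do NOT match:
  219.111.24.164/30 (219.111.24.164 - 219.111.24.167) does not contain 219.111.24.161
  203.111.24.160/27 (203.111.24.160 - 203.111.24.191) does not contain 219.111.24.161
  219.111.28.160/27 (219.111.28.160 - 219.111.28.191) does not contain 219.111.24.161
  217.111.24.160/27 (217.111.24.160 - 217.111.24.191) does not contain 219.111.24.161
  219.111.26.128/26 (219.111.26.128 - 219.111.26.191) does not contain 219.111.24.161
  219.111.25.0/24 (219.111.25.0 - 219.111.25.255) does not contain 219.111.24.161
Longest matching prefix is /21 -> next hop R16.

R16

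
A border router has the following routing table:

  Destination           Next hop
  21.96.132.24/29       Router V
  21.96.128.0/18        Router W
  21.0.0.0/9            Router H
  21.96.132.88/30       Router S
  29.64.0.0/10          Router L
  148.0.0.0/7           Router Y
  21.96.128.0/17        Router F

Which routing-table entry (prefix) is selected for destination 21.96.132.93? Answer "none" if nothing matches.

21.96.128.0/18

Entries matching 21.96.132.93:
  21.0.0.0/9 (21.0.0.0 - 21.127.255.255)
  21.96.128.0/17 (21.96.128.0 - 21.96.255.255)
  21.96.128.0/18 (21.96.128.0 - 21.96.191.255)
Most specific is 21.96.128.0/18.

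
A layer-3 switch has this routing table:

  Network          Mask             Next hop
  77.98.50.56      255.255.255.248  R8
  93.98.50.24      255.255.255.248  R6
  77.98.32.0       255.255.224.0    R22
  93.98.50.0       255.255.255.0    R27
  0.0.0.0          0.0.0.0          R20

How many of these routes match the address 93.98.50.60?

2

Prefixes containing 93.98.50.60:
  0.0.0.0/0 (default, matches everything)
  93.98.50.0/24 (93.98.50.0 - 93.98.50.255)
Total matching entries: 2.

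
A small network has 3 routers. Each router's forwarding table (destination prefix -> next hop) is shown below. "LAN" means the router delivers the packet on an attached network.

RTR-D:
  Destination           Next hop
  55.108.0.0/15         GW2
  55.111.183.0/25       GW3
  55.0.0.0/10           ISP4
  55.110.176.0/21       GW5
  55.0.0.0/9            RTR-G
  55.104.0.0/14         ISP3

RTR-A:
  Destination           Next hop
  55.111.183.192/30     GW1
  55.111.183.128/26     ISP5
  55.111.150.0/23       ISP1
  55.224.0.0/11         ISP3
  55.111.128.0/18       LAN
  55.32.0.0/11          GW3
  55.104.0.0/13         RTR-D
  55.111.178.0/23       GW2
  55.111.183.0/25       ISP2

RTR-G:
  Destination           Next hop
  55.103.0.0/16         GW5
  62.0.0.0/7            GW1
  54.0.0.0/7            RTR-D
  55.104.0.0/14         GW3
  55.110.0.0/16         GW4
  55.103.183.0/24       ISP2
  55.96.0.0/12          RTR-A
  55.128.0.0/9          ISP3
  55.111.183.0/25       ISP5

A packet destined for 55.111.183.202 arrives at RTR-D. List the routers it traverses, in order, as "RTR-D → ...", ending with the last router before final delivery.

At RTR-D: longest match for 55.111.183.202 is 55.0.0.0/9 -> RTR-G
At RTR-G: longest match for 55.111.183.202 is 55.96.0.0/12 -> RTR-A
At RTR-A: longest match for 55.111.183.202 is 55.111.128.0/18 -> LAN

RTR-D → RTR-G → RTR-A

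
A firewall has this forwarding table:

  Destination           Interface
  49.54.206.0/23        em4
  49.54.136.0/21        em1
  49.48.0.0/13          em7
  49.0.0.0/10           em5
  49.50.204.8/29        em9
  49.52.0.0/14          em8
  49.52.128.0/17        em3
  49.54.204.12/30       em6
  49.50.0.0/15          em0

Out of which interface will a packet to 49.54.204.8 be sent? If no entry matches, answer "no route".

Routes whose prefix contains 49.54.204.8:
  49.0.0.0/10 (49.0.0.0 - 49.63.255.255) -> em5
  49.48.0.0/13 (49.48.0.0 - 49.55.255.255) -> em7
  49.52.0.0/14 (49.52.0.0 - 49.55.255.255) -> em8
More-specific entries that do NOT match:
  49.54.204.12/30 (49.54.204.12 - 49.54.204.15) does not contain 49.54.204.8
  49.50.204.8/29 (49.50.204.8 - 49.50.204.15) does not contain 49.54.204.8
  49.54.206.0/23 (49.54.206.0 - 49.54.207.255) does not contain 49.54.204.8
  49.54.136.0/21 (49.54.136.0 - 49.54.143.255) does not contain 49.54.204.8
  49.52.128.0/17 (49.52.128.0 - 49.52.255.255) does not contain 49.54.204.8
  49.50.0.0/15 (49.50.0.0 - 49.51.255.255) does not contain 49.54.204.8
Longest matching prefix is /14 -> interface em8.

em8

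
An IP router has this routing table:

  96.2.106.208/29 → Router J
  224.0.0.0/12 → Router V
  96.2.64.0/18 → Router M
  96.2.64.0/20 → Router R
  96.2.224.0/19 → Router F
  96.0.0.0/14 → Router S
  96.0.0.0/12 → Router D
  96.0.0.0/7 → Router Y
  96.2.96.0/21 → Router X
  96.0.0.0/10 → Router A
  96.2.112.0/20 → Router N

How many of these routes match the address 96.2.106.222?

5

Prefixes containing 96.2.106.222:
  96.0.0.0/7 (96.0.0.0 - 97.255.255.255)
  96.0.0.0/10 (96.0.0.0 - 96.63.255.255)
  96.0.0.0/12 (96.0.0.0 - 96.15.255.255)
  96.0.0.0/14 (96.0.0.0 - 96.3.255.255)
  96.2.64.0/18 (96.2.64.0 - 96.2.127.255)
Total matching entries: 5.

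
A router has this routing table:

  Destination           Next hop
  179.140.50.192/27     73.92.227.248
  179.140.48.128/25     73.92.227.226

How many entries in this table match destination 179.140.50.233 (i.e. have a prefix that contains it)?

0

No listed prefix contains 179.140.50.233.
Total matching entries: 0.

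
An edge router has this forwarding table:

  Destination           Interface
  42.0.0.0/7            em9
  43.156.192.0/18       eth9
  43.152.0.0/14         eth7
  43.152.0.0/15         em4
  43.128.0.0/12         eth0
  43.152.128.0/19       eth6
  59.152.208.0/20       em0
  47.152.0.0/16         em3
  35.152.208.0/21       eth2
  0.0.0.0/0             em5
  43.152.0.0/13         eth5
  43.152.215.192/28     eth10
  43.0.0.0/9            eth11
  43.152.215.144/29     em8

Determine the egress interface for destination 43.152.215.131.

Routes whose prefix contains 43.152.215.131:
  0.0.0.0/0 (default, matches everything) -> em5
  42.0.0.0/7 (42.0.0.0 - 43.255.255.255) -> em9
  43.152.0.0/13 (43.152.0.0 - 43.159.255.255) -> eth5
  43.152.0.0/14 (43.152.0.0 - 43.155.255.255) -> eth7
  43.152.0.0/15 (43.152.0.0 - 43.153.255.255) -> em4
More-specific entries that do NOT match:
  43.152.215.144/29 (43.152.215.144 - 43.152.215.151) does not contain 43.152.215.131
  43.152.215.192/28 (43.152.215.192 - 43.152.215.207) does not contain 43.152.215.131
  35.152.208.0/21 (35.152.208.0 - 35.152.215.255) does not contain 43.152.215.131
  59.152.208.0/20 (59.152.208.0 - 59.152.223.255) does not contain 43.152.215.131
  43.152.128.0/19 (43.152.128.0 - 43.152.159.255) does not contain 43.152.215.131
  43.156.192.0/18 (43.156.192.0 - 43.156.255.255) does not contain 43.152.215.131
  47.152.0.0/16 (47.152.0.0 - 47.152.255.255) does not contain 43.152.215.131
Longest matching prefix is /15 -> interface em4.

em4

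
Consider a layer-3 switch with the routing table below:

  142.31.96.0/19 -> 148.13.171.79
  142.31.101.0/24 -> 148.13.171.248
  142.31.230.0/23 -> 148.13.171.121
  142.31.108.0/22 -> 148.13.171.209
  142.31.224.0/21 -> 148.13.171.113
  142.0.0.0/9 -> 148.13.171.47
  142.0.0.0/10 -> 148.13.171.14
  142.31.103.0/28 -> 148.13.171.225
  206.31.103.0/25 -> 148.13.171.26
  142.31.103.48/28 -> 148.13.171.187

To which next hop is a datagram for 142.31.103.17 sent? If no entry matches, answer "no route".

Routes whose prefix contains 142.31.103.17:
  142.0.0.0/9 (142.0.0.0 - 142.127.255.255) -> 148.13.171.47
  142.0.0.0/10 (142.0.0.0 - 142.63.255.255) -> 148.13.171.14
  142.31.96.0/19 (142.31.96.0 - 142.31.127.255) -> 148.13.171.79
More-specific entries that do NOT match:
  142.31.103.0/28 (142.31.103.0 - 142.31.103.15) does not contain 142.31.103.17
  142.31.103.48/28 (142.31.103.48 - 142.31.103.63) does not contain 142.31.103.17
  206.31.103.0/25 (206.31.103.0 - 206.31.103.127) does not contain 142.31.103.17
  142.31.101.0/24 (142.31.101.0 - 142.31.101.255) does not contain 142.31.103.17
  142.31.230.0/23 (142.31.230.0 - 142.31.231.255) does not contain 142.31.103.17
  142.31.108.0/22 (142.31.108.0 - 142.31.111.255) does not contain 142.31.103.17
  142.31.224.0/21 (142.31.224.0 - 142.31.231.255) does not contain 142.31.103.17
Longest matching prefix is /19 -> next hop 148.13.171.79.

148.13.171.79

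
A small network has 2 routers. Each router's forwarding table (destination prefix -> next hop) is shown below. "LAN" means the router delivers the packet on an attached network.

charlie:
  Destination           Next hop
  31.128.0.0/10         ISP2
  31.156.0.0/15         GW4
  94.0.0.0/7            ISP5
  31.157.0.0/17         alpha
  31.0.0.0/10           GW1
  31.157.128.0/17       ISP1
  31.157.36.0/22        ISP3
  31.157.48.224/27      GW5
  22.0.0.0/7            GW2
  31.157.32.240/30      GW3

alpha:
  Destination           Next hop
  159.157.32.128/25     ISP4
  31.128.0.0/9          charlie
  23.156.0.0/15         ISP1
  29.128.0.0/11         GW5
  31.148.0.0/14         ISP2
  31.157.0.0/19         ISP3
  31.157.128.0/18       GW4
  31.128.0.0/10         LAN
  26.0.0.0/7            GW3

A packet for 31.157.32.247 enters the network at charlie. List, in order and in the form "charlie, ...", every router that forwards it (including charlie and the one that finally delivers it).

charlie, alpha

At charlie: longest match for 31.157.32.247 is 31.157.0.0/17 -> alpha
At alpha: longest match for 31.157.32.247 is 31.128.0.0/10 -> LAN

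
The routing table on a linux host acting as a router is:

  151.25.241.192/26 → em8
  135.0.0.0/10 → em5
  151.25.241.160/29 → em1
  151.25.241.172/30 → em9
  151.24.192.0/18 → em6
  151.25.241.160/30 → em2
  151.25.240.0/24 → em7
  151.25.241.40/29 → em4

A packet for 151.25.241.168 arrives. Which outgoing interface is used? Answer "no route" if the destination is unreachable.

No entry's prefix contains 151.25.241.168; there is no default route.

no route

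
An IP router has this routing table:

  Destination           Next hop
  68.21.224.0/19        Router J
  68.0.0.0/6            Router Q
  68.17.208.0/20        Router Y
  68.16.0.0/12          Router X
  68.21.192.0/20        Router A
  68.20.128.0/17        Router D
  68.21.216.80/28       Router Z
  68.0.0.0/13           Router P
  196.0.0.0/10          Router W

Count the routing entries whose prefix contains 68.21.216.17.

Prefixes containing 68.21.216.17:
  68.0.0.0/6 (68.0.0.0 - 71.255.255.255)
  68.16.0.0/12 (68.16.0.0 - 68.31.255.255)
Total matching entries: 2.

2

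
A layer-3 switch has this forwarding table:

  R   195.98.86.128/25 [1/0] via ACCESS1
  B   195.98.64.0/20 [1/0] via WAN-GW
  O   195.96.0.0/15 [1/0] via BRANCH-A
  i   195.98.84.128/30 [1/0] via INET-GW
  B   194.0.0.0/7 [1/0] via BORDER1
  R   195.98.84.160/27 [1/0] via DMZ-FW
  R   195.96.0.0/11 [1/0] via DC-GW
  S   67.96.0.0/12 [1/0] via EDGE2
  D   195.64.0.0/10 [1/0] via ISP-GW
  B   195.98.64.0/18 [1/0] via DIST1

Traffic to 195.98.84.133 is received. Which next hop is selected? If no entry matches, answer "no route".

Routes whose prefix contains 195.98.84.133:
  194.0.0.0/7 (194.0.0.0 - 195.255.255.255) -> BORDER1
  195.64.0.0/10 (195.64.0.0 - 195.127.255.255) -> ISP-GW
  195.96.0.0/11 (195.96.0.0 - 195.127.255.255) -> DC-GW
  195.98.64.0/18 (195.98.64.0 - 195.98.127.255) -> DIST1
More-specific entries that do NOT match:
  195.98.84.128/30 (195.98.84.128 - 195.98.84.131) does not contain 195.98.84.133
  195.98.84.160/27 (195.98.84.160 - 195.98.84.191) does not contain 195.98.84.133
  195.98.86.128/25 (195.98.86.128 - 195.98.86.255) does not contain 195.98.84.133
  195.98.64.0/20 (195.98.64.0 - 195.98.79.255) does not contain 195.98.84.133
Longest matching prefix is /18 -> next hop DIST1.

DIST1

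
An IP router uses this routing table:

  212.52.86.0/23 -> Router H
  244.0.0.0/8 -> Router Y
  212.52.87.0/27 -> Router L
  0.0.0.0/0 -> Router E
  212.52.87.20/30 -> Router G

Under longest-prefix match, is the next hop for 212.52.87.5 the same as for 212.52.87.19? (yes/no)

212.52.87.5: longest match 212.52.87.0/27 -> Router L
212.52.87.19: longest match 212.52.87.0/27 -> Router L

yes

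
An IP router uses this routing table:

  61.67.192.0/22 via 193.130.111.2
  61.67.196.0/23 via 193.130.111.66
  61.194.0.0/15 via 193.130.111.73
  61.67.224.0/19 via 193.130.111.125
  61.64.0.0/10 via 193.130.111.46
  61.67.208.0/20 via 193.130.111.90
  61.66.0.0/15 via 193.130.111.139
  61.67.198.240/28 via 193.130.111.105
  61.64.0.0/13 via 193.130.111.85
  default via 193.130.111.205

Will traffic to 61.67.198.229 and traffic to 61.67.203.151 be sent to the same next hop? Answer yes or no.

61.67.198.229: longest match 61.66.0.0/15 -> 193.130.111.139
61.67.203.151: longest match 61.66.0.0/15 -> 193.130.111.139

yes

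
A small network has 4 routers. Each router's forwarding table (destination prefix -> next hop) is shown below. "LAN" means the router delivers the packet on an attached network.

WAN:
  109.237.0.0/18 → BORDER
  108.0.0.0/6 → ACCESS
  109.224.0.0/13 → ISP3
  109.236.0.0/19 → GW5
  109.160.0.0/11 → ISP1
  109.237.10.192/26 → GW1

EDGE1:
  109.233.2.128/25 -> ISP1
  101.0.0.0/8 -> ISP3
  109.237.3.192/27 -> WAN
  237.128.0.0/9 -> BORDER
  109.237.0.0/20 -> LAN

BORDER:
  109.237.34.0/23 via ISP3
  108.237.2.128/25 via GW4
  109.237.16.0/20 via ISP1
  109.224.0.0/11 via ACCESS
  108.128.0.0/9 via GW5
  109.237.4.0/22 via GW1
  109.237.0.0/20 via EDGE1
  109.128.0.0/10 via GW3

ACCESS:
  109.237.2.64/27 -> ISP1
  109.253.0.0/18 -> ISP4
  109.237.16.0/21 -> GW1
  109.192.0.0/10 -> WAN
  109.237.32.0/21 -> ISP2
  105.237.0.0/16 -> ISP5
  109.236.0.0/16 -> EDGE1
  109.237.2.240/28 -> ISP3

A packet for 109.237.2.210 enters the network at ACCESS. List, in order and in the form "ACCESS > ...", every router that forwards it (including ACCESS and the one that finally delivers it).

At ACCESS: longest match for 109.237.2.210 is 109.192.0.0/10 -> WAN
At WAN: longest match for 109.237.2.210 is 109.237.0.0/18 -> BORDER
At BORDER: longest match for 109.237.2.210 is 109.237.0.0/20 -> EDGE1
At EDGE1: longest match for 109.237.2.210 is 109.237.0.0/20 -> LAN

ACCESS > WAN > BORDER > EDGE1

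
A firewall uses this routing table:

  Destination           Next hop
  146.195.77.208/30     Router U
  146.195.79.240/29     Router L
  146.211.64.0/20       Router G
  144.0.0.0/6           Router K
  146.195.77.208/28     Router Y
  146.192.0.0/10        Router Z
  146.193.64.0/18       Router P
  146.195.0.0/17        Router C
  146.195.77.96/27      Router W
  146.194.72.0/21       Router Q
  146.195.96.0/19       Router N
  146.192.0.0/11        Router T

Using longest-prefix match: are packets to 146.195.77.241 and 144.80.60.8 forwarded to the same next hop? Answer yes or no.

no

146.195.77.241: longest match 146.195.0.0/17 -> Router C
144.80.60.8: longest match 144.0.0.0/6 -> Router K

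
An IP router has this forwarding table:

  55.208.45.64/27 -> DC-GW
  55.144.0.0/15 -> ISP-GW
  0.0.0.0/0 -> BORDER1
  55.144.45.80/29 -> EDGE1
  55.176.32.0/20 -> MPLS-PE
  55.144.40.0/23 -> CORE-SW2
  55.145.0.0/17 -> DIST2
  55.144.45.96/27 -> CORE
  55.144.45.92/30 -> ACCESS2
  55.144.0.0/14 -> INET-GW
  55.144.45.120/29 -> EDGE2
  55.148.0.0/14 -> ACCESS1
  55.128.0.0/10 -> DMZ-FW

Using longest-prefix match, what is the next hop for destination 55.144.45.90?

Routes whose prefix contains 55.144.45.90:
  0.0.0.0/0 (default, matches everything) -> BORDER1
  55.128.0.0/10 (55.128.0.0 - 55.191.255.255) -> DMZ-FW
  55.144.0.0/14 (55.144.0.0 - 55.147.255.255) -> INET-GW
  55.144.0.0/15 (55.144.0.0 - 55.145.255.255) -> ISP-GW
More-specific entries that do NOT match:
  55.144.45.92/30 (55.144.45.92 - 55.144.45.95) does not contain 55.144.45.90
  55.144.45.80/29 (55.144.45.80 - 55.144.45.87) does not contain 55.144.45.90
  55.144.45.120/29 (55.144.45.120 - 55.144.45.127) does not contain 55.144.45.90
  55.208.45.64/27 (55.208.45.64 - 55.208.45.95) does not contain 55.144.45.90
  55.144.45.96/27 (55.144.45.96 - 55.144.45.127) does not contain 55.144.45.90
  55.144.40.0/23 (55.144.40.0 - 55.144.41.255) does not contain 55.144.45.90
  55.176.32.0/20 (55.176.32.0 - 55.176.47.255) does not contain 55.144.45.90
  55.145.0.0/17 (55.145.0.0 - 55.145.127.255) does not contain 55.144.45.90
Longest matching prefix is /15 -> next hop ISP-GW.

ISP-GW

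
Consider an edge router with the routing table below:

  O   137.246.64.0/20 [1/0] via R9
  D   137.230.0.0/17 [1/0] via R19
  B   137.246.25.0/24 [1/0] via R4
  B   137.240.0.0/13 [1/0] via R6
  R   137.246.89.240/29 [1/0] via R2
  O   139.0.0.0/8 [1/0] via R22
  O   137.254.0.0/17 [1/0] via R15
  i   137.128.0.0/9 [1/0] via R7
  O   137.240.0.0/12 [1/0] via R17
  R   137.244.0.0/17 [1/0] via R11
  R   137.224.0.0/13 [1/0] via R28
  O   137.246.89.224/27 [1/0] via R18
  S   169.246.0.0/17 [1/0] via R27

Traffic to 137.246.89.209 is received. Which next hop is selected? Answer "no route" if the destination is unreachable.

R6

Routes whose prefix contains 137.246.89.209:
  137.128.0.0/9 (137.128.0.0 - 137.255.255.255) -> R7
  137.240.0.0/12 (137.240.0.0 - 137.255.255.255) -> R17
  137.240.0.0/13 (137.240.0.0 - 137.247.255.255) -> R6
More-specific entries that do NOT match:
  137.246.89.240/29 (137.246.89.240 - 137.246.89.247) does not contain 137.246.89.209
  137.246.89.224/27 (137.246.89.224 - 137.246.89.255) does not contain 137.246.89.209
  137.246.25.0/24 (137.246.25.0 - 137.246.25.255) does not contain 137.246.89.209
  137.246.64.0/20 (137.246.64.0 - 137.246.79.255) does not contain 137.246.89.209
  137.230.0.0/17 (137.230.0.0 - 137.230.127.255) does not contain 137.246.89.209
  137.254.0.0/17 (137.254.0.0 - 137.254.127.255) does not contain 137.246.89.209
  137.244.0.0/17 (137.244.0.0 - 137.244.127.255) does not contain 137.246.89.209
  169.246.0.0/17 (169.246.0.0 - 169.246.127.255) does not contain 137.246.89.209
Longest matching prefix is /13 -> next hop R6.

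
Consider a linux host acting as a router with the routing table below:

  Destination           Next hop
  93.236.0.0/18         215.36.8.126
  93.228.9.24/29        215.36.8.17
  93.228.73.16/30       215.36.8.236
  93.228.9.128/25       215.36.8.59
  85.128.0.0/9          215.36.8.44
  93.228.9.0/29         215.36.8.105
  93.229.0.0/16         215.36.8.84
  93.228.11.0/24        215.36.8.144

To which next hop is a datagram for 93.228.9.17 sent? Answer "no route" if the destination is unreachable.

No entry's prefix contains 93.228.9.17; there is no default route.

no route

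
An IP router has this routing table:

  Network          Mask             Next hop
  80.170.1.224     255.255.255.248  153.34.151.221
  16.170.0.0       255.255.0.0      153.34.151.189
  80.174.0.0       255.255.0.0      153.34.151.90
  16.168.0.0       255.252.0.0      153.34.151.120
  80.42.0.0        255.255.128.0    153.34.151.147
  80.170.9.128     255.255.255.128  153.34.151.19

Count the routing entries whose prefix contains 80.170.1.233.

No listed prefix contains 80.170.1.233.
Total matching entries: 0.

0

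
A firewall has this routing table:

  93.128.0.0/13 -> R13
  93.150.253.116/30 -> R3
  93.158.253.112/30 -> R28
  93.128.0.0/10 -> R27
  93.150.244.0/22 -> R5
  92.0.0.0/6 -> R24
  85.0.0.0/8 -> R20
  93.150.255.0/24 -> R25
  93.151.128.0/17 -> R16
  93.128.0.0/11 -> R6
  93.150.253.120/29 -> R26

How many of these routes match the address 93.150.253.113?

3

Prefixes containing 93.150.253.113:
  92.0.0.0/6 (92.0.0.0 - 95.255.255.255)
  93.128.0.0/10 (93.128.0.0 - 93.191.255.255)
  93.128.0.0/11 (93.128.0.0 - 93.159.255.255)
Total matching entries: 3.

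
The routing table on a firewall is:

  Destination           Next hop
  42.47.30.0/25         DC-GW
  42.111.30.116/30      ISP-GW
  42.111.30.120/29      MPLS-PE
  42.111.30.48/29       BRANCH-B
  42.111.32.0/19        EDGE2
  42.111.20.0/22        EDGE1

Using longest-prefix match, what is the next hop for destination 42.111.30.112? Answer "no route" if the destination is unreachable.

no route

No entry's prefix contains 42.111.30.112; there is no default route.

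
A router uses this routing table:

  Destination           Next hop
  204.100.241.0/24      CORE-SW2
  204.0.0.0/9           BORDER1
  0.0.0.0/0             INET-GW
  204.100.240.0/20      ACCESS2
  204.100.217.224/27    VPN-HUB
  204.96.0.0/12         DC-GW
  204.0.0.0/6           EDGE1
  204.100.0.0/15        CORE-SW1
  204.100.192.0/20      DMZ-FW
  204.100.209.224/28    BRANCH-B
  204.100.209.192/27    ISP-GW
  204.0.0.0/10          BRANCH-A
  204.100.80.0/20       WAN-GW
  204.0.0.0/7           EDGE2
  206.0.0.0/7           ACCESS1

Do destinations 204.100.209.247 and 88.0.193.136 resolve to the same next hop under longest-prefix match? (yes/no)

204.100.209.247: longest match 204.100.0.0/15 -> CORE-SW1
88.0.193.136: longest match 0.0.0.0/0 -> INET-GW

no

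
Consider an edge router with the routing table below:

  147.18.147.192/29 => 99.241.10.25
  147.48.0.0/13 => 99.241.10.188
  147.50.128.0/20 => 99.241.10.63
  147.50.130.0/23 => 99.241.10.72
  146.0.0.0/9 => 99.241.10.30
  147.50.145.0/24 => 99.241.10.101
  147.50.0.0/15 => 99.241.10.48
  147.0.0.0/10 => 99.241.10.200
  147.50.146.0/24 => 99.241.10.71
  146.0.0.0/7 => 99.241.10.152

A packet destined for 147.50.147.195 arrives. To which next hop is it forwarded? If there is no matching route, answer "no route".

99.241.10.48

Routes whose prefix contains 147.50.147.195:
  146.0.0.0/7 (146.0.0.0 - 147.255.255.255) -> 99.241.10.152
  147.0.0.0/10 (147.0.0.0 - 147.63.255.255) -> 99.241.10.200
  147.48.0.0/13 (147.48.0.0 - 147.55.255.255) -> 99.241.10.188
  147.50.0.0/15 (147.50.0.0 - 147.51.255.255) -> 99.241.10.48
More-specific entries that do NOT match:
  147.18.147.192/29 (147.18.147.192 - 147.18.147.199) does not contain 147.50.147.195
  147.50.145.0/24 (147.50.145.0 - 147.50.145.255) does not contain 147.50.147.195
  147.50.146.0/24 (147.50.146.0 - 147.50.146.255) does not contain 147.50.147.195
  147.50.130.0/23 (147.50.130.0 - 147.50.131.255) does not contain 147.50.147.195
  147.50.128.0/20 (147.50.128.0 - 147.50.143.255) does not contain 147.50.147.195
Longest matching prefix is /15 -> next hop 99.241.10.48.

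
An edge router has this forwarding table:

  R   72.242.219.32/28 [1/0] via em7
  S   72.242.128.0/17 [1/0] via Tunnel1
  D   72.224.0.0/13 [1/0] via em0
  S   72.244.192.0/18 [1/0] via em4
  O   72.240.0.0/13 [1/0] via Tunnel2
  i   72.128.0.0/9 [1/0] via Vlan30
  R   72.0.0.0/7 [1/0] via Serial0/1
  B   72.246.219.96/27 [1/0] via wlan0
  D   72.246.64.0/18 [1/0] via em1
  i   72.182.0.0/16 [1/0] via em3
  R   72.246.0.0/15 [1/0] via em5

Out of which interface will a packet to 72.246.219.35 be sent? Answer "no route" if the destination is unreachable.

em5

Routes whose prefix contains 72.246.219.35:
  72.0.0.0/7 (72.0.0.0 - 73.255.255.255) -> Serial0/1
  72.128.0.0/9 (72.128.0.0 - 72.255.255.255) -> Vlan30
  72.240.0.0/13 (72.240.0.0 - 72.247.255.255) -> Tunnel2
  72.246.0.0/15 (72.246.0.0 - 72.247.255.255) -> em5
More-specific entries that do NOT match:
  72.242.219.32/28 (72.242.219.32 - 72.242.219.47) does not contain 72.246.219.35
  72.246.219.96/27 (72.246.219.96 - 72.246.219.127) does not contain 72.246.219.35
  72.244.192.0/18 (72.244.192.0 - 72.244.255.255) does not contain 72.246.219.35
  72.246.64.0/18 (72.246.64.0 - 72.246.127.255) does not contain 72.246.219.35
  72.242.128.0/17 (72.242.128.0 - 72.242.255.255) does not contain 72.246.219.35
  72.182.0.0/16 (72.182.0.0 - 72.182.255.255) does not contain 72.246.219.35
Longest matching prefix is /15 -> interface em5.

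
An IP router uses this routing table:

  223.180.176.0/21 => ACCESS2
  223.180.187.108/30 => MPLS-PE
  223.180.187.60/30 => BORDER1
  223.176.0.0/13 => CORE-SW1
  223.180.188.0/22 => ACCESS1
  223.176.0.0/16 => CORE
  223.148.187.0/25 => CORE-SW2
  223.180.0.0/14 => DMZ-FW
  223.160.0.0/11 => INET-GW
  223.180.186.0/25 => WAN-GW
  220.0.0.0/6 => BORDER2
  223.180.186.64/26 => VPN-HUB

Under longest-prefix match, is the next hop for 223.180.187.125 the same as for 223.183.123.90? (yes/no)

223.180.187.125: longest match 223.180.0.0/14 -> DMZ-FW
223.183.123.90: longest match 223.180.0.0/14 -> DMZ-FW

yes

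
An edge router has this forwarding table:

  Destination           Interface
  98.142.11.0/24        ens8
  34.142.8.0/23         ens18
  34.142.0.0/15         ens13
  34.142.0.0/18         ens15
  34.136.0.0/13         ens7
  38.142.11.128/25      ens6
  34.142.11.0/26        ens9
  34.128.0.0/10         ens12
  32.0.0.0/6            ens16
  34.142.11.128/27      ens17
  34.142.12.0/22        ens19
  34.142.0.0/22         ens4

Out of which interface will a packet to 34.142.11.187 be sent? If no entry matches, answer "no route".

ens15

Routes whose prefix contains 34.142.11.187:
  32.0.0.0/6 (32.0.0.0 - 35.255.255.255) -> ens16
  34.128.0.0/10 (34.128.0.0 - 34.191.255.255) -> ens12
  34.136.0.0/13 (34.136.0.0 - 34.143.255.255) -> ens7
  34.142.0.0/15 (34.142.0.0 - 34.143.255.255) -> ens13
  34.142.0.0/18 (34.142.0.0 - 34.142.63.255) -> ens15
More-specific entries that do NOT match:
  34.142.11.128/27 (34.142.11.128 - 34.142.11.159) does not contain 34.142.11.187
  34.142.11.0/26 (34.142.11.0 - 34.142.11.63) does not contain 34.142.11.187
  38.142.11.128/25 (38.142.11.128 - 38.142.11.255) does not contain 34.142.11.187
  98.142.11.0/24 (98.142.11.0 - 98.142.11.255) does not contain 34.142.11.187
  34.142.8.0/23 (34.142.8.0 - 34.142.9.255) does not contain 34.142.11.187
  34.142.12.0/22 (34.142.12.0 - 34.142.15.255) does not contain 34.142.11.187
  34.142.0.0/22 (34.142.0.0 - 34.142.3.255) does not contain 34.142.11.187
Longest matching prefix is /18 -> interface ens15.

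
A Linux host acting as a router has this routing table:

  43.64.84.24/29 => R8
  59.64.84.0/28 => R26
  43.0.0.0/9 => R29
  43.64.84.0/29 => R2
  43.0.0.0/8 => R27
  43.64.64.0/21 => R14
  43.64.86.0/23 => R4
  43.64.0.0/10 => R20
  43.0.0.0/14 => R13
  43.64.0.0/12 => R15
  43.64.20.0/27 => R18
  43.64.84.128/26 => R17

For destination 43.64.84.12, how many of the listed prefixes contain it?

Prefixes containing 43.64.84.12:
  43.0.0.0/8 (43.0.0.0 - 43.255.255.255)
  43.0.0.0/9 (43.0.0.0 - 43.127.255.255)
  43.64.0.0/10 (43.64.0.0 - 43.127.255.255)
  43.64.0.0/12 (43.64.0.0 - 43.79.255.255)
Total matching entries: 4.

4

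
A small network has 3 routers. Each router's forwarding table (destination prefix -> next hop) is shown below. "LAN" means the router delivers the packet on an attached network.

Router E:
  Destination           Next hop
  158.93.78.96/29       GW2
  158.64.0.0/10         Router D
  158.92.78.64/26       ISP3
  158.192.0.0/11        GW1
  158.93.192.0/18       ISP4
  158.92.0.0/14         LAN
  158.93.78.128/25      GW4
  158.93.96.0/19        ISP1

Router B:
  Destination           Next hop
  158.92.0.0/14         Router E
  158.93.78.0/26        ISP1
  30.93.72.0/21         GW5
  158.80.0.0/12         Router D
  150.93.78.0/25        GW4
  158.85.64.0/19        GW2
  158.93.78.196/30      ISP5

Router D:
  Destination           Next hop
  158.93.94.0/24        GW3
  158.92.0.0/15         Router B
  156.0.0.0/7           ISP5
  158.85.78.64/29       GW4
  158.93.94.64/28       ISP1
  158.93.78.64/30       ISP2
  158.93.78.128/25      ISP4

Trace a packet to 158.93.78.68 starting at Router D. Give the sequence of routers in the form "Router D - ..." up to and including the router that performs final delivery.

Router D - Router B - Router E

At Router D: longest match for 158.93.78.68 is 158.92.0.0/15 -> Router B
At Router B: longest match for 158.93.78.68 is 158.92.0.0/14 -> Router E
At Router E: longest match for 158.93.78.68 is 158.92.0.0/14 -> LAN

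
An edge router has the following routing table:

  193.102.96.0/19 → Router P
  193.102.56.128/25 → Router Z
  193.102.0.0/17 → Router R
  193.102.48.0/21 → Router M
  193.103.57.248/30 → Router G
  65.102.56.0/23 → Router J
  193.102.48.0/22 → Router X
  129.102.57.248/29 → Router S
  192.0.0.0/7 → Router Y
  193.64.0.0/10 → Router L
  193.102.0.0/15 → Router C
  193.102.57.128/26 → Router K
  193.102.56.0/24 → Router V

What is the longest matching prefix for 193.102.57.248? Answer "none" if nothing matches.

Entries matching 193.102.57.248:
  192.0.0.0/7 (192.0.0.0 - 193.255.255.255)
  193.64.0.0/10 (193.64.0.0 - 193.127.255.255)
  193.102.0.0/15 (193.102.0.0 - 193.103.255.255)
  193.102.0.0/17 (193.102.0.0 - 193.102.127.255)
Most specific is 193.102.0.0/17.

193.102.0.0/17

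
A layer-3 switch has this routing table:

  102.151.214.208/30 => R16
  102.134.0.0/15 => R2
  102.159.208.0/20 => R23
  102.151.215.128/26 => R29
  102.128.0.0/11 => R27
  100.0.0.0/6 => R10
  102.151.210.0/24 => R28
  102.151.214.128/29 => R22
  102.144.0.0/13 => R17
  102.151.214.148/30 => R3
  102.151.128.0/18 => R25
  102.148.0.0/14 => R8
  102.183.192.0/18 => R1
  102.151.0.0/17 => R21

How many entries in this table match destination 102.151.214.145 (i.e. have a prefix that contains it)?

Prefixes containing 102.151.214.145:
  100.0.0.0/6 (100.0.0.0 - 103.255.255.255)
  102.128.0.0/11 (102.128.0.0 - 102.159.255.255)
  102.144.0.0/13 (102.144.0.0 - 102.151.255.255)
  102.148.0.0/14 (102.148.0.0 - 102.151.255.255)
Total matching entries: 4.

4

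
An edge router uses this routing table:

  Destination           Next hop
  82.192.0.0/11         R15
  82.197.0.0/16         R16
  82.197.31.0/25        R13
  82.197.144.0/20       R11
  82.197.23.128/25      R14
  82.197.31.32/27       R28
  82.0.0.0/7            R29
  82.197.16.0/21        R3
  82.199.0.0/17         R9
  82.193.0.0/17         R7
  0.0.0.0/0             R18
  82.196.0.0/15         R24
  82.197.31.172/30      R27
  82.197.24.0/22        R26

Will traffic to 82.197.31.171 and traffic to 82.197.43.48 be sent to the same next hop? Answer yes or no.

82.197.31.171: longest match 82.197.0.0/16 -> R16
82.197.43.48: longest match 82.197.0.0/16 -> R16

yes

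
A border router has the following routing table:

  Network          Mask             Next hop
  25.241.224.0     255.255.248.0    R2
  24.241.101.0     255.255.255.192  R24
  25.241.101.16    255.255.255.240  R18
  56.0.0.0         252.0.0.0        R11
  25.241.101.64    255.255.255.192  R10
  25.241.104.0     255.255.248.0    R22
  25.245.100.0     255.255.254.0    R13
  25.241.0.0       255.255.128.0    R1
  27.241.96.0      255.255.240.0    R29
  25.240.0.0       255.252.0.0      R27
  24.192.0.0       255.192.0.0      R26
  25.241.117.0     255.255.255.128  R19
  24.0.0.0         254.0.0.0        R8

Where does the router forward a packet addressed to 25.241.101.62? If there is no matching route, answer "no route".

Routes whose prefix contains 25.241.101.62:
  24.0.0.0/7 (24.0.0.0 - 25.255.255.255) -> R8
  25.240.0.0/14 (25.240.0.0 - 25.243.255.255) -> R27
  25.241.0.0/17 (25.241.0.0 - 25.241.127.255) -> R1
More-specific entries that do NOT match:
  25.241.101.16/28 (25.241.101.16 - 25.241.101.31) does not contain 25.241.101.62
  24.241.101.0/26 (24.241.101.0 - 24.241.101.63) does not contain 25.241.101.62
  25.241.101.64/26 (25.241.101.64 - 25.241.101.127) does not contain 25.241.101.62
  25.241.117.0/25 (25.241.117.0 - 25.241.117.127) does not contain 25.241.101.62
  25.245.100.0/23 (25.245.100.0 - 25.245.101.255) does not contain 25.241.101.62
  25.241.224.0/21 (25.241.224.0 - 25.241.231.255) does not contain 25.241.101.62
  25.241.104.0/21 (25.241.104.0 - 25.241.111.255) does not contain 25.241.101.62
  27.241.96.0/20 (27.241.96.0 - 27.241.111.255) does not contain 25.241.101.62
Longest matching prefix is /17 -> next hop R1.

R1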